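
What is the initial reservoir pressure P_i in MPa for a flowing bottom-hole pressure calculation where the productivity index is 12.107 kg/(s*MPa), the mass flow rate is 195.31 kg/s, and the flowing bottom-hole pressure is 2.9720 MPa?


P_i = P_wf + mdot / PI
P_i = 2.9720 + 195.31 / 12.107
P_i = 19.104 MPa


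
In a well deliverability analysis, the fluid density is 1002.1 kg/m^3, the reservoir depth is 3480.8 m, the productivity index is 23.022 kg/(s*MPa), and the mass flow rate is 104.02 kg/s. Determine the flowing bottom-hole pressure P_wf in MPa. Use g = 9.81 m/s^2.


Step 1: P_i = rho*g*h/1e6 = 1002.1*9.81*3480.8/1e6 = 34.21836 MPa
Step 2: P_wf = P_i - mdot/PI = 34.21836 - 104.02/23.022 = 29.700 MPa
P_wf = 29.700 MPa


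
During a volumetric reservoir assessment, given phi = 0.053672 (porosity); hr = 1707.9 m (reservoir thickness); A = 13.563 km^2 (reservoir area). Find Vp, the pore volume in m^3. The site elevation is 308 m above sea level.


Vp = A * 1e6 * hr * phi
Vp = 13.563 * 1e6 * 1707.9 * 0.053672
Vp = 1.2433e+09 m^3


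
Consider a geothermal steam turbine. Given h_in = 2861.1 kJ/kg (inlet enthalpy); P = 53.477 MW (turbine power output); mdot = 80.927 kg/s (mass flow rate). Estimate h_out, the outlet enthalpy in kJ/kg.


h_out = h_in - P * 1000 / mdot
h_out = 2861.1 - 53.477 * 1000 / 80.927
h_out = 2200.3 kJ/kg


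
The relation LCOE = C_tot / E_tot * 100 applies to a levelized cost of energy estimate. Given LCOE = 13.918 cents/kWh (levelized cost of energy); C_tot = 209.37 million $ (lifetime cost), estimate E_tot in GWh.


E_tot = C_tot / LCOE * 100
E_tot = 209.37 / 13.918 * 100
E_tot = 1504.3 GWh


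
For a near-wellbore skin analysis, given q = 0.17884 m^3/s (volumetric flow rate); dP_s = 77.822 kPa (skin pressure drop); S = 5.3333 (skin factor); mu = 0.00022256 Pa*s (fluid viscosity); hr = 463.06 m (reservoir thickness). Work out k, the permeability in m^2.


k = S*q*mu / (2*pi*dP_s*1000*hr)
k = 5.3333*0.17884*0.00022256 / (2*pi*77.822*1000*463.06)
k = 9.3754e-13 m^2


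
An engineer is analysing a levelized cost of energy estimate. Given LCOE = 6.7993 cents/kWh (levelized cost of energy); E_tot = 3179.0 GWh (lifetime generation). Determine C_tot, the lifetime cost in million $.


C_tot = LCOE / 100 * E_tot
C_tot = 6.7993 / 100 * 3179.0
C_tot = 216.15 million $


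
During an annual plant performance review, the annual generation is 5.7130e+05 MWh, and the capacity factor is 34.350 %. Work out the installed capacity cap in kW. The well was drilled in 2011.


cap = E_a / (CF/100 * 8760)
cap = 5.7130e+05 / (34.350/100 * 8760)
cap = 189.8600 MW
Convert: 189.8600 MW * 1000.0 = 1.8986e+05 kW
cap = 1.8986e+05 kW


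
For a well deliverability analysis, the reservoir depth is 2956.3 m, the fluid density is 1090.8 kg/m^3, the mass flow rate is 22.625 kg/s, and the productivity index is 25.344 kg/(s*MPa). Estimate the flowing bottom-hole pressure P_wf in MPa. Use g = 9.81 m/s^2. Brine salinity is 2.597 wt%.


Step 1: P_i = rho*g*h/1e6 = 1090.8*9.81*2956.3/1e6 = 31.63462 MPa
Step 2: P_wf = P_i - mdot/PI = 31.63462 - 22.625/25.344 = 30.742 MPa
P_wf = 30.742 MPa


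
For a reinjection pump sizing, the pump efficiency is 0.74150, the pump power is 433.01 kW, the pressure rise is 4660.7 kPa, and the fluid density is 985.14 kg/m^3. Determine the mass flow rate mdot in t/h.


mdot = P_pump * rho * eta / dP
mdot = 433.01 * 985.14 * 0.74150 / 4660.7
mdot = 67.86657 kg/s
Convert: 67.86657 kg/s * 3.6 = 244.32 t/h
mdot = 244.32 t/h


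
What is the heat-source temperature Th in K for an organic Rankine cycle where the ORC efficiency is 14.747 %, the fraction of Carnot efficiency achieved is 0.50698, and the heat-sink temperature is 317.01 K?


Th = Tc / (1 - (eta_orc/100)/f)
Th = 317.01 / (1 - (14.747/100)/0.50698)
Th = 447.05 K


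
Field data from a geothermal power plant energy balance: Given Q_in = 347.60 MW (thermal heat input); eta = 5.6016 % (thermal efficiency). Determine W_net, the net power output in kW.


W_net = eta / 100 * Q_in
W_net = 5.6016 / 100 * 347.60
W_net = 19.47116 MW
Convert: 19.47116 MW * 1000.0 = 19471 kW
W_net = 19471 kW


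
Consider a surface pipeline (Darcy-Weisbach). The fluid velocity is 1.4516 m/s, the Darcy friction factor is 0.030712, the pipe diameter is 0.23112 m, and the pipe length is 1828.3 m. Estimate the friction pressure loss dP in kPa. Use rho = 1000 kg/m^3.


dP = f * (L/D) * (rho*vel^2/2) / 1000
dP = 0.030712 * (1828.3/0.23112) * (1000*1.4516^2/2) / 1000
dP = 255.97 kPa


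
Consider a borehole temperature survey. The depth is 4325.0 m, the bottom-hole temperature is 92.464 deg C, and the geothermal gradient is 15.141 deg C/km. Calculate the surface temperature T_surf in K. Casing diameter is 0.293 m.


T_surf = T_d - grad * d / 1000
T_surf = 92.464 - 15.141 * 4325.0 / 1000
T_surf = 26.97917 deg C
Convert to K: 26.97917 + 273.15 = 300.13 K
T_surf = 300.13 K


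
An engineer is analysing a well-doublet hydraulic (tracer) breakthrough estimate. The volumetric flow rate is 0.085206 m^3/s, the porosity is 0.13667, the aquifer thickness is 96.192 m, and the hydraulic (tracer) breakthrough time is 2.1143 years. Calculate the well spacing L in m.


L = sqrt(t_bt*365.25*86400*3*Qv / (pi*hr*phi))
L = sqrt(2.1143*365.25*86400*3*0.085206 / (pi*96.192*0.13667))
L = 642.61 m


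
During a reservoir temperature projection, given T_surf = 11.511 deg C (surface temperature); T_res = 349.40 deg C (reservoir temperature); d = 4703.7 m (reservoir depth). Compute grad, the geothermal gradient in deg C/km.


grad = (T_res - T_surf) / d * 1000
grad = (349.40 - 11.511) / 4703.7 * 1000
grad = 71.835 deg C/km


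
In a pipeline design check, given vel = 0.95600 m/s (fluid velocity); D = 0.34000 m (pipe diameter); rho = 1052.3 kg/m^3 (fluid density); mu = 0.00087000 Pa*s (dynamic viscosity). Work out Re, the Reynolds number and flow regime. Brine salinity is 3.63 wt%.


Step 1: Re = rho*vel*D/mu = 1052.3*0.956*0.34/0.00087 = 3.9315e+05
Step 2: Re = 3.9315e+05 > 4000, so flow is turbulent.
Re = 3.9315e+05 (turbulent)


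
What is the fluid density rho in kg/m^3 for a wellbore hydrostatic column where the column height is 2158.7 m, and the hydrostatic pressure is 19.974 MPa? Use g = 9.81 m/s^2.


rho = P * 1e6 / (g * h)
rho = 19.974 * 1e6 / (9.81 * 2158.7)
rho = 943.20 kg/m^3


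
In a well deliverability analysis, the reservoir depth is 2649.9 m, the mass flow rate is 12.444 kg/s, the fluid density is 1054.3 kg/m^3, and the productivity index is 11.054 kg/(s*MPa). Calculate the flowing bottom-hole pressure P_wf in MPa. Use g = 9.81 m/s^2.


Step 1: P_i = rho*g*h/1e6 = 1054.3*9.81*2649.9/1e6 = 27.40708 MPa
Step 2: P_wf = P_i - mdot/PI = 27.40708 - 12.444/11.054 = 26.281 MPa
P_wf = 26.281 MPa


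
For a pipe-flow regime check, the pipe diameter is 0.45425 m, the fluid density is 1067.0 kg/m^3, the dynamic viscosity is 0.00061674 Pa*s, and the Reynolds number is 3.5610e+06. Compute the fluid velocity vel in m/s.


vel = Re * mu / (rho * D)
vel = 3.5610e+06 * 0.00061674 / (1067.0 * 0.45425)
vel = 4.5312 m/s


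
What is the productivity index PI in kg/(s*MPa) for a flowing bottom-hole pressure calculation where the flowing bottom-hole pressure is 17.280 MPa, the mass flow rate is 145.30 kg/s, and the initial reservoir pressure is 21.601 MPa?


PI = mdot / (P_i - P_wf)
PI = 145.30 / (21.601 - 17.280)
PI = 33.626 kg/(s*MPa)


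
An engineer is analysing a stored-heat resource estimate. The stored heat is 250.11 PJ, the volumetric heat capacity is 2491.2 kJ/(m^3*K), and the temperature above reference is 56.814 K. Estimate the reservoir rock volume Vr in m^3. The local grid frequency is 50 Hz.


Vr = Q_s * 1e12 / (rhoc * dT)
Vr = 250.11 * 1e12 / (2491.2 * 56.814)
Vr = 1.7671e+09 m^3


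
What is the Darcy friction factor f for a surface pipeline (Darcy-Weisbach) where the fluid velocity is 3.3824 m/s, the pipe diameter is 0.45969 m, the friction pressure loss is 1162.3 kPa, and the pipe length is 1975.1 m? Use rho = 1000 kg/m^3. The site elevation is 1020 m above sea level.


f = dP*1000 / ((L/D)*(rho*vel^2/2))
f = 1162.3*1000 / ((1975.1/0.45969)*(1000*3.3824^2/2))
f = 0.047291


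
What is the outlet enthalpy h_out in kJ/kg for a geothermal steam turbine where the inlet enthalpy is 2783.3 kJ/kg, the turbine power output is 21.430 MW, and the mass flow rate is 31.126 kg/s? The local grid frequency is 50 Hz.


h_out = h_in - P * 1000 / mdot
h_out = 2783.3 - 21.430 * 1000 / 31.126
h_out = 2094.8 kJ/kg


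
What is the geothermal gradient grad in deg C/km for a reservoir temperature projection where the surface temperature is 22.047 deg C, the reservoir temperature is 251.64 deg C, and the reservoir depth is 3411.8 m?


grad = (T_res - T_surf) / d * 1000
grad = (251.64 - 22.047) / 3411.8 * 1000
grad = 67.294 deg C/km


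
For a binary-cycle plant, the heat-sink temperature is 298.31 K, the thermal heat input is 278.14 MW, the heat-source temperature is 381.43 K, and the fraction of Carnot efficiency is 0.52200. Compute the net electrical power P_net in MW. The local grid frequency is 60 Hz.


Step 1: eta = (1 - Tc/Th)*f = (1 - 298.31/381.43)*0.522 = 0.1137526
Step 2: P_net = eta * Q_in = 0.1137526 * 278.14 = 31.639 MW
P_net = 31.639 MW


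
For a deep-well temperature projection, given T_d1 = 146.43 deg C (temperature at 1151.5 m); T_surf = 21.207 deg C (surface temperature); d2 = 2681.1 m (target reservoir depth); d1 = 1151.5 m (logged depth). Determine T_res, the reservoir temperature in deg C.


Step 1: grad = (T_d1 - T_surf)/d1 * 1000 = (146.43 - 21.207)/1151.5 * 1000 = 108.7477 deg C/km
Step 2: T_res = T_surf + grad*d2/1000 = 21.207 + 108.7477*2681.1/1000 = 312.77 deg C
T_res = 312.77 deg C


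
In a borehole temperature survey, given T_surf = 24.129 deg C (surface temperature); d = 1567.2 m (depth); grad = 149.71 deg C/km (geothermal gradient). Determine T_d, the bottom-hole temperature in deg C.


T_d = T_surf + grad * d / 1000
T_d = 24.129 + 149.71 * 1567.2 / 1000
T_d = 258.75 deg C


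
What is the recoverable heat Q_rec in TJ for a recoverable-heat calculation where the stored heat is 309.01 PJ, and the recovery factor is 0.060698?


Q_rec = Q_s * RF
Q_rec = 309.01 * 0.060698
Q_rec = 18.75629 PJ
Convert: 18.75629 PJ * 1000.0 = 18756 TJ
Q_rec = 18756 TJ


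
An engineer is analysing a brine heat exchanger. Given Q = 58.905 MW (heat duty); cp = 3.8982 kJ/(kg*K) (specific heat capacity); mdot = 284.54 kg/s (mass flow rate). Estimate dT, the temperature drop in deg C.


dT = Q * 1000 / (mdot * cp)
dT = 58.905 * 1000 / (284.54 * 3.8982)
dT = 53.10614 K
Convert (temperature difference, 1 K = 1 deg C): 53.10614 K = 53.10614 deg C
dT = 53.106 deg C


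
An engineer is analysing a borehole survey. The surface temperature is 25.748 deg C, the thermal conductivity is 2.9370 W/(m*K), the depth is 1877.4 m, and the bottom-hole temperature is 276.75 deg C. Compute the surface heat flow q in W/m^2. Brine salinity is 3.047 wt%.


Step 1: grad = (T_d - T_surf)/d * 1000 = (276.75 - 25.748)/1877.4 * 1000 = 133.6966 deg C/km
Step 2: q = k * grad / 1000 = 2.937 * 133.6966 / 1000 = 0.39267 W/m^2
q = 0.39267 W/m^2


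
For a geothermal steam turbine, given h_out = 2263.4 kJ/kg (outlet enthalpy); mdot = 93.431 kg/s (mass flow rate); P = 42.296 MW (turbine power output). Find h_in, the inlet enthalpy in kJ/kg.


h_in = h_out + P * 1000 / mdot
h_in = 2263.4 + 42.296 * 1000 / 93.431
h_in = 2716.1 kJ/kg


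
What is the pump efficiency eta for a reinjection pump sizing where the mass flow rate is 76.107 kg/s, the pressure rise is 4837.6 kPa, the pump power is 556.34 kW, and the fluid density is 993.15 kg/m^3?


eta = mdot * dP / (rho * P_pump)
eta = 76.107 * 4837.6 / (993.15 * 556.34)
eta = 0.66635


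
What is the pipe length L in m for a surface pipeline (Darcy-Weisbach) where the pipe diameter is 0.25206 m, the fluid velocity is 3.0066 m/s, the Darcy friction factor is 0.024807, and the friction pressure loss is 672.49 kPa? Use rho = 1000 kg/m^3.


L = dP*1000*D / (f*rho*vel^2/2)
L = 672.49*1000*0.25206 / (0.024807*1000*3.0066^2/2)
L = 1511.8 m


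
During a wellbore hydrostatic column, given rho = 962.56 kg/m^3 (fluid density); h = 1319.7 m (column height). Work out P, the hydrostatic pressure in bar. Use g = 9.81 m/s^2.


P = rho * g * h / 1e6
P = 962.56 * 9.81 * 1319.7 / 1e6
P = 12.46155 MPa
Convert: 12.46155 MPa * 10.0 = 124.62 bar
P = 124.62 bar


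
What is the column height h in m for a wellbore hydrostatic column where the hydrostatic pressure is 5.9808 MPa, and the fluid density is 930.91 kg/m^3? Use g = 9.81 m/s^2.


h = P * 1e6 / (g * rho)
h = 5.9808 * 1e6 / (9.81 * 930.91)
h = 654.91 m


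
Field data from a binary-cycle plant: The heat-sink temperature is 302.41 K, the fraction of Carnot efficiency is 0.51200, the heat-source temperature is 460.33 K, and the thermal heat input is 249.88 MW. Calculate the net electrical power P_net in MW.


Step 1: eta = (1 - Tc/Th)*f = (1 - 302.41/460.33)*0.512 = 0.1756458
Step 2: P_net = eta * Q_in = 0.1756458 * 249.88 = 43.890 MW
P_net = 43.890 MW


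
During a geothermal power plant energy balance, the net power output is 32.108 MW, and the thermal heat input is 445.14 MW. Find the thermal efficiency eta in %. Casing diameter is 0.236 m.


eta = W_net / Q_in * 100
eta = 32.108 / 445.14 * 100
eta = 7.2130 %


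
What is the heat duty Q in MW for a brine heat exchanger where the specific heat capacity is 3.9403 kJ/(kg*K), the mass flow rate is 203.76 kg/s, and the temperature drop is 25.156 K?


Q = mdot * cp * dT / 1000
Q = 203.76 * 3.9403 * 25.156 / 1000
Q = 20.197 MW


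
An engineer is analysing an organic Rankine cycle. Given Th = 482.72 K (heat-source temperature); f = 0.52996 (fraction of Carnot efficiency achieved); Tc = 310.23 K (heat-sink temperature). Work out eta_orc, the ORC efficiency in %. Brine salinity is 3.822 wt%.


eta_orc = (1 - Tc/Th) * f * 100
eta_orc = (1 - 310.23/482.72) * 0.52996 * 100
eta_orc = 18.937 %


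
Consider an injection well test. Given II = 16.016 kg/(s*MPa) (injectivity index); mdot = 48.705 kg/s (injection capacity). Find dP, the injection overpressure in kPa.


dP = mdot * 1000 / II
dP = 48.705 * 1000 / 16.016
dP = 3041.0 kPa


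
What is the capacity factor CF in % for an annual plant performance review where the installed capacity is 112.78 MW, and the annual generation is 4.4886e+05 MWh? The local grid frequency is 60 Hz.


CF = E_a / (cap * 8760) * 100
CF = 4.4886e+05 / (112.78 * 8760) * 100
CF = 45.433 %


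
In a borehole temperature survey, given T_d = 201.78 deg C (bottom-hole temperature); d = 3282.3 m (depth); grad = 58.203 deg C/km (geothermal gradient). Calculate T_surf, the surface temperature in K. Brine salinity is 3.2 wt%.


T_surf = T_d - grad * d / 1000
T_surf = 201.78 - 58.203 * 3282.3 / 1000
T_surf = 10.74029 deg C
Convert to K: 10.74029 + 273.15 = 283.89 K
T_surf = 283.89 K


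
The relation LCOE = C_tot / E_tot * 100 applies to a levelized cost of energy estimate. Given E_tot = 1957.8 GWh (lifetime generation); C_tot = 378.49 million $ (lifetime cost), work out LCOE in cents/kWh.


LCOE = C_tot / E_tot * 100
LCOE = 378.49 / 1957.8 * 100
LCOE = 19.332 cents/kWh


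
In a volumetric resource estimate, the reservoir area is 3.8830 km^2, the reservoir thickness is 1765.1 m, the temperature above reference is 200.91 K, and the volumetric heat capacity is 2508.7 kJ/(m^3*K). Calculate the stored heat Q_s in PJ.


Step 1: Vr = A*1e6*hr = 3.883*1e6*1765.1 = 6.853883e+09 m^3
Step 2: Q_s = Vr*rhoc*dT/1e12 = 6.853883e+09*2508.7*200.91/1e12 = 3454.5 PJ
Q_s = 3454.5 PJ


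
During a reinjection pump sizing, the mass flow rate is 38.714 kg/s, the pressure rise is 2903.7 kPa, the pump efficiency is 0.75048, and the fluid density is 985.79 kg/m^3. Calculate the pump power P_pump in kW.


P_pump = mdot * dP / (rho * eta)
P_pump = 38.714 * 2903.7 / (985.79 * 0.75048)
P_pump = 151.95 kW


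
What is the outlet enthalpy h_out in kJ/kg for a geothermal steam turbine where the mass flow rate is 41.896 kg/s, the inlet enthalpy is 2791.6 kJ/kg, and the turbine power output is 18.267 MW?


h_out = h_in - P * 1000 / mdot
h_out = 2791.6 - 18.267 * 1000 / 41.896
h_out = 2355.6 kJ/kg


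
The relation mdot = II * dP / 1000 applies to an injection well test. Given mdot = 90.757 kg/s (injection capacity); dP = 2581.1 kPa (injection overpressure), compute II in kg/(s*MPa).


II = mdot * 1000 / dP
II = 90.757 * 1000 / 2581.1
II = 35.162 kg/(s*MPa)


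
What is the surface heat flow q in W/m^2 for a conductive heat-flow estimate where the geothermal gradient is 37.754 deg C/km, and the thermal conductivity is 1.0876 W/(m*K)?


q = k * grad / 1000
q = 1.0876 * 37.754 / 1000
q = 0.041061 W/m^2


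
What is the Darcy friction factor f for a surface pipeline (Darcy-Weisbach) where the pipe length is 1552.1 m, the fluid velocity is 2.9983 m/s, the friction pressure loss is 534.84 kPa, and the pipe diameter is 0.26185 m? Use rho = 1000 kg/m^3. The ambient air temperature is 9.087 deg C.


f = dP*1000 / ((L/D)*(rho*vel^2/2))
f = 534.84*1000 / ((1552.1/0.26185)*(1000*2.9983^2/2))
f = 0.020074


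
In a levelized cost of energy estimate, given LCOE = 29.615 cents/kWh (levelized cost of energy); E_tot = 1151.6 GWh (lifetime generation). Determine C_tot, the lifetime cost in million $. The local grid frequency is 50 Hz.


C_tot = LCOE / 100 * E_tot
C_tot = 29.615 / 100 * 1151.6
C_tot = 341.05 million $


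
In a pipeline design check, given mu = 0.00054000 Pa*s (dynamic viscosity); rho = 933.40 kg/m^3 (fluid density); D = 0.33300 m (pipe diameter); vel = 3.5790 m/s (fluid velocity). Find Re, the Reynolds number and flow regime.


Step 1: Re = rho*vel*D/mu = 933.4*3.579*0.333/0.00054 = 2.0601e+06
Step 2: Re = 2.0601e+06 > 4000, so flow is turbulent.
Re = 2.0601e+06 (turbulent)


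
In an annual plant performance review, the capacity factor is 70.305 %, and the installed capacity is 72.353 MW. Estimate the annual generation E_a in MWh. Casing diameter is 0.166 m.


E_a = CF / 100 * cap * 8760
E_a = 70.305 / 100 * 72.353 * 8760
E_a = 4.4560e+05 MWh


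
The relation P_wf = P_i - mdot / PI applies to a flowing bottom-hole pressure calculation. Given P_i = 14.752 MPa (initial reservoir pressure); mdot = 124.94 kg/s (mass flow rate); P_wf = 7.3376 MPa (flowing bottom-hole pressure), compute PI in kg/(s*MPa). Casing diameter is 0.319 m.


PI = mdot / (P_i - P_wf)
PI = 124.94 / (14.752 - 7.3376)
PI = 16.851 kg/(s*MPa)


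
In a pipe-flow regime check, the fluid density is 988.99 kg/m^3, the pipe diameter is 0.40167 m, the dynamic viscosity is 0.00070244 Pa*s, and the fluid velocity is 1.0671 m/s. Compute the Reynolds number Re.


Re = rho * vel * D / mu
Re = 988.99 * 1.0671 * 0.40167 / 0.00070244
Re = 6.0347e+05


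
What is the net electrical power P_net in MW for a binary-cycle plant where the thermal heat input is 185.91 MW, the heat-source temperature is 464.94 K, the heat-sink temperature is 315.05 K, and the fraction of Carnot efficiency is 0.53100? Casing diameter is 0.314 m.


Step 1: eta = (1 - Tc/Th)*f = (1 - 315.05/464.94)*0.531 = 0.1711868
Step 2: P_net = eta * Q_in = 0.1711868 * 185.91 = 31.825 MW
P_net = 31.825 MW


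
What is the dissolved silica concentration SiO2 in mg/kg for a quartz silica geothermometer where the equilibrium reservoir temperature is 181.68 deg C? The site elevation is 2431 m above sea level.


SiO2 = 10^(5.19 - 1309/(T_eq + 273.15))
SiO2 = 10^(5.19 - 1309/(181.68 + 273.15))
SiO2 = 205.12 mg/kg


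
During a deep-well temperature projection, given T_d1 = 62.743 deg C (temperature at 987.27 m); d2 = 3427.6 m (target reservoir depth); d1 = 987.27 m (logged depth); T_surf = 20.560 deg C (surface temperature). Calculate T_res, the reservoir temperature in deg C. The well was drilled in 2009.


Step 1: grad = (T_d1 - T_surf)/d1 * 1000 = (62.743 - 20.56)/987.27 * 1000 = 42.72691 deg C/km
Step 2: T_res = T_surf + grad*d2/1000 = 20.56 + 42.72691*3427.6/1000 = 167.01 deg C
T_res = 167.01 deg C


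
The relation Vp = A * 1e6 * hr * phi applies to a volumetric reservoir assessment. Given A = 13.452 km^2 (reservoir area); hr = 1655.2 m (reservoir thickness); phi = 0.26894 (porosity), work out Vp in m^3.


Vp = A * 1e6 * hr * phi
Vp = 13.452 * 1e6 * 1655.2 * 0.26894
Vp = 5.9882e+09 m^3


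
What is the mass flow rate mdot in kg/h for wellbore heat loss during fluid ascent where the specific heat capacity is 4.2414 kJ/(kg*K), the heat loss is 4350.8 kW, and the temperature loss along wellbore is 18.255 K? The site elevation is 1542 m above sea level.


mdot = Q_loss / (cp * dT)
mdot = 4350.8 / (4.2414 * 18.255)
mdot = 56.19246 kg/s
Convert: 56.19246 kg/s * 3600.0 = 2.0229e+05 kg/h
mdot = 2.0229e+05 kg/h


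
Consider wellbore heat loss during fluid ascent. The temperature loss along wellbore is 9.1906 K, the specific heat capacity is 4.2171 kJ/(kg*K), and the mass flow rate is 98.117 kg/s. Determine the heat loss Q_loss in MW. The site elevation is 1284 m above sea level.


Q_loss = mdot * cp * dT
Q_loss = 98.117 * 4.2171 * 9.1906
Q_loss = 3802.787 kW
Convert: 3802.787 kW * 0.001 = 3.8028 MW
Q_loss = 3.8028 MW


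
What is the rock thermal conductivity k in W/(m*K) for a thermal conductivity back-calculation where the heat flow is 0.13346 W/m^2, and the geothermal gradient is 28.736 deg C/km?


k = q / (grad / 1000)
k = 0.13346 / (28.736 / 1000)
k = 4.6443 W/(m*K)


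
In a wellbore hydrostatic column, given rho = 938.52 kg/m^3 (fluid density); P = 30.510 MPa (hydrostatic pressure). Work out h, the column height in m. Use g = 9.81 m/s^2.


h = P * 1e6 / (g * rho)
h = 30.510 * 1e6 / (9.81 * 938.52)
h = 3313.8 m


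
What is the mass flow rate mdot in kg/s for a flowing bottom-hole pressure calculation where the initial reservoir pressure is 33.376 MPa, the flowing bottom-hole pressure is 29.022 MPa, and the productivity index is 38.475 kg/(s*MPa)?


mdot = (P_i - P_wf) * PI
mdot = (33.376 - 29.022) * 38.475
mdot = 167.52 kg/s


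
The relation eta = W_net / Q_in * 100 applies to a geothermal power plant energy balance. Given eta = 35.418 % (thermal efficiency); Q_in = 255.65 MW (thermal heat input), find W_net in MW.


W_net = eta / 100 * Q_in
W_net = 35.418 / 100 * 255.65
W_net = 90.546 MW


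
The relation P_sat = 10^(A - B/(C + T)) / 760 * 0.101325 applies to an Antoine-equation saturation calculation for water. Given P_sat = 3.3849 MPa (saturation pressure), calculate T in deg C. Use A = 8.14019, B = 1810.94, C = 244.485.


T = B / (A - log10(P_sat * 760 / 0.101325)) - C
T = 1810.94 / (8.14019 - log10(3.3849 * 760 / 0.101325)) - 244.485
T = 240.30 deg C


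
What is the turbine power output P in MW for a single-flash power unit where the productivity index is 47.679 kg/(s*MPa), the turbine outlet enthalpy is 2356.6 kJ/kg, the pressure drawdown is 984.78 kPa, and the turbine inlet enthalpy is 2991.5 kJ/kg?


Step 1: mdot = PI * dP / 1000 = 47.679 * 984.78 / 1000 = 46.95333 kg/s
Step 2: P = mdot*(h_in - h_out)/1000 = 46.95333*(2991.5 - 2356.6)/1000 = 29.811 MW
P = 29.811 MW


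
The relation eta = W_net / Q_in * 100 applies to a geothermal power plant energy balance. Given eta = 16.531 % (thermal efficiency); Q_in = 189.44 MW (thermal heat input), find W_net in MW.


W_net = eta / 100 * Q_in
W_net = 16.531 / 100 * 189.44
W_net = 31.316 MW


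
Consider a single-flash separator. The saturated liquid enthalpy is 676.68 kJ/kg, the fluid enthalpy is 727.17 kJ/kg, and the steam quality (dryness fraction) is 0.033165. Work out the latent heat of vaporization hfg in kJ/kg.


hfg = (h - hf) / x
hfg = (727.17 - 676.68) / 0.033165
hfg = 1522.4 kJ/kg


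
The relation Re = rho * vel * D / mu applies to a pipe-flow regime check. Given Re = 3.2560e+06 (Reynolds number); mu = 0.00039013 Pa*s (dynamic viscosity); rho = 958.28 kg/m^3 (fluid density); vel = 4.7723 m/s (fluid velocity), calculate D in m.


D = Re * mu / (rho * vel)
D = 3.2560e+06 * 0.00039013 / (958.28 * 4.7723)
D = 0.27776 m


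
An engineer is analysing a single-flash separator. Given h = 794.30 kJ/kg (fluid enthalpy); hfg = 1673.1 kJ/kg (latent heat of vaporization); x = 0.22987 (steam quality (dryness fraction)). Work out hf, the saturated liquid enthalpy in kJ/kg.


hf = h - x * hfg
hf = 794.30 - 0.22987 * 1673.1
hf = 409.70 kJ/kg


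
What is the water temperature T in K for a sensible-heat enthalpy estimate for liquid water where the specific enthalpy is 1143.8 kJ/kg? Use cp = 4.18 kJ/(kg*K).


T = h / cp
T = 1143.8 / 4.18
T = 273.6364 deg C
Convert to K: 273.6364 + 273.15 = 546.79 K
T = 546.79 K


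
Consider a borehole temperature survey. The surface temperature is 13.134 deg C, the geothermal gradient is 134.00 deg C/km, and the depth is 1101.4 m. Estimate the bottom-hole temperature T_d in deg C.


T_d = T_surf + grad * d / 1000
T_d = 13.134 + 134.00 * 1101.4 / 1000
T_d = 160.72 deg C


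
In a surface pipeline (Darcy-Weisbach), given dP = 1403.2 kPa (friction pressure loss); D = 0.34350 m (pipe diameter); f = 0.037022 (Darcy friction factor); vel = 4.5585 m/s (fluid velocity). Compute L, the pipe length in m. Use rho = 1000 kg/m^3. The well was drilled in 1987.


L = dP*1000*D / (f*rho*vel^2/2)
L = 1403.2*1000*0.34350 / (0.037022*1000*4.5585^2/2)
L = 1253.1 m


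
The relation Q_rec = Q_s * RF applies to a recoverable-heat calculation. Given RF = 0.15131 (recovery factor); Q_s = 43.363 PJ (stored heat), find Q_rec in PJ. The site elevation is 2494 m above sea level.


Q_rec = Q_s * RF
Q_rec = 43.363 * 0.15131
Q_rec = 6.5613 PJ


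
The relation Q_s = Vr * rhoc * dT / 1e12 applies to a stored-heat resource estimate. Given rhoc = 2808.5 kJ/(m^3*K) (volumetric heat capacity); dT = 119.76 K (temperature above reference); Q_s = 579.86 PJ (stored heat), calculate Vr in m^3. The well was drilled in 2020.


Vr = Q_s * 1e12 / (rhoc * dT)
Vr = 579.86 * 1e12 / (2808.5 * 119.76)
Vr = 1.7240e+09 m^3


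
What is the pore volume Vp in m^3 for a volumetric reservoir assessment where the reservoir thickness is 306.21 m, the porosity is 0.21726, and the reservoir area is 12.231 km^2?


Vp = A * 1e6 * hr * phi
Vp = 12.231 * 1e6 * 306.21 * 0.21726
Vp = 8.1369e+08 m^3


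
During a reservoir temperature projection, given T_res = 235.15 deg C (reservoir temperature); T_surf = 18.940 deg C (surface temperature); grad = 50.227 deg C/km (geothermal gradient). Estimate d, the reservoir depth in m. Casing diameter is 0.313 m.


d = (T_res - T_surf) / grad * 1000
d = (235.15 - 18.940) / 50.227 * 1000
d = 4304.7 m


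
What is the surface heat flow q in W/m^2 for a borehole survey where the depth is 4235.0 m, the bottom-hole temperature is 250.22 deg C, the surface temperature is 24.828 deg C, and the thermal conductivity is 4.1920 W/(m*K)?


Step 1: grad = (T_d - T_surf)/d * 1000 = (250.22 - 24.828)/4235.0 * 1000 = 53.22125 deg C/km
Step 2: q = k * grad / 1000 = 4.192 * 53.22125 / 1000 = 0.22310 W/m^2
q = 0.22310 W/m^2


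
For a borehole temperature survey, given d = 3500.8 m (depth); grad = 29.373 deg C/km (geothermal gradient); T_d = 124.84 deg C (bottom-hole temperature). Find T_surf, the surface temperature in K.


T_surf = T_d - grad * d / 1000
T_surf = 124.84 - 29.373 * 3500.8 / 1000
T_surf = 22.01100 deg C
Convert to K: 22.01100 + 273.15 = 295.16 K
T_surf = 295.16 K


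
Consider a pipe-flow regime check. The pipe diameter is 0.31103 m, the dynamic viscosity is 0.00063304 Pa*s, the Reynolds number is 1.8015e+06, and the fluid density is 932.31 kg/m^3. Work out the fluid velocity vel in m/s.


vel = Re * mu / (rho * D)
vel = 1.8015e+06 * 0.00063304 / (932.31 * 0.31103)
vel = 3.9328 m/s


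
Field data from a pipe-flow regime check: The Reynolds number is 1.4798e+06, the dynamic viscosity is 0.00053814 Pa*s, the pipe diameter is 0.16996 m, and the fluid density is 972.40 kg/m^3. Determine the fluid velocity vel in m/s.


vel = Re * mu / (rho * D)
vel = 1.4798e+06 * 0.00053814 / (972.40 * 0.16996)
vel = 4.8184 m/s


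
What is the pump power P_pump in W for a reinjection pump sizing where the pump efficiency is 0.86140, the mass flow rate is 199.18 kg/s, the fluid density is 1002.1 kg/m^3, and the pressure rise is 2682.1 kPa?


P_pump = mdot * dP / (rho * eta)
P_pump = 199.18 * 2682.1 / (1002.1 * 0.86140)
P_pump = 618.8776 kW
Convert: 618.8776 kW * 1000.0 = 6.1888e+05 W
P_pump = 6.1888e+05 W


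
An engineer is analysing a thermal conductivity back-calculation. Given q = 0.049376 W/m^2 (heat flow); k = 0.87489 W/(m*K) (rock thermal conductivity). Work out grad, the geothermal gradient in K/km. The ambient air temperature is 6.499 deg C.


grad = q / k * 1000
grad = 0.049376 / 0.87489 * 1000
grad = 56.43681 deg C/km
Convert: 56.43681 deg C/km * 1.0 = 56.437 K/km
grad = 56.437 K/km


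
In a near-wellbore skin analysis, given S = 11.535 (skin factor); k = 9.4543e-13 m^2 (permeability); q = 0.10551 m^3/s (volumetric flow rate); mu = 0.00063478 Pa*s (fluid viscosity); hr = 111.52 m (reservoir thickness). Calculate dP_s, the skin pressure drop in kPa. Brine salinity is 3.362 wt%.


dP_s = S * q * mu / (2*pi*k*hr) / 1000
dP_s = 11.535 * 0.10551 * 0.00063478 / (2*pi*9.4543e-13*111.52) / 1000
dP_s = 1166.2 kPa


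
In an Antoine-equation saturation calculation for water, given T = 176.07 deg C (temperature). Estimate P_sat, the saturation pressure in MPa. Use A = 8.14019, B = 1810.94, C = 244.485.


P_sat = 10^(A - B/(C + T)) / 760 * 0.101325
P_sat = 10^(8.14019 - 1810.94/(244.485 + 176.07)) / 760 * 0.101325
P_sat = 0.90996 MPa


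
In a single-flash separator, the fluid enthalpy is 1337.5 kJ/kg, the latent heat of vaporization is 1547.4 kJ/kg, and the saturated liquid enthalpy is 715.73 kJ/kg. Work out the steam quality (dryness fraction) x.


x = (h - hf) / hfg
x = (1337.5 - 715.73) / 1547.4
x = 0.40182


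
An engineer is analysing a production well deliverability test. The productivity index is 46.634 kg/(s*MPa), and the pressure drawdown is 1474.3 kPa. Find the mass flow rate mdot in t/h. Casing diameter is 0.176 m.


mdot = PI * dP / 1000
mdot = 46.634 * 1474.3 / 1000
mdot = 68.75251 kg/s
Convert: 68.75251 kg/s * 3.6 = 247.51 t/h
mdot = 247.51 t/h


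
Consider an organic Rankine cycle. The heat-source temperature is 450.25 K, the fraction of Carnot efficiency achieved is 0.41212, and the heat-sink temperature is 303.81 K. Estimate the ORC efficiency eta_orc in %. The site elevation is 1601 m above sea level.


eta_orc = (1 - Tc/Th) * f * 100
eta_orc = (1 - 303.81/450.25) * 0.41212 * 100
eta_orc = 13.404 %


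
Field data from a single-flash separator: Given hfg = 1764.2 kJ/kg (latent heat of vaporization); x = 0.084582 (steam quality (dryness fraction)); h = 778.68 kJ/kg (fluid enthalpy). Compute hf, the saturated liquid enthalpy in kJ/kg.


hf = h - x * hfg
hf = 778.68 - 0.084582 * 1764.2
hf = 629.46 kJ/kg


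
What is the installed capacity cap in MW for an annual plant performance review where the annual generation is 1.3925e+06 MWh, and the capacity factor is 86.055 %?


cap = E_a / (CF/100 * 8760)
cap = 1.3925e+06 / (86.055/100 * 8760)
cap = 184.72 MW


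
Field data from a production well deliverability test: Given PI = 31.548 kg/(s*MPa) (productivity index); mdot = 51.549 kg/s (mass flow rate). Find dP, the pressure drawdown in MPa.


dP = mdot * 1000 / PI
dP = 51.549 * 1000 / 31.548
dP = 1633.986 kPa
Convert: 1633.986 kPa * 0.001 = 1.6340 MPa
dP = 1.6340 MPa


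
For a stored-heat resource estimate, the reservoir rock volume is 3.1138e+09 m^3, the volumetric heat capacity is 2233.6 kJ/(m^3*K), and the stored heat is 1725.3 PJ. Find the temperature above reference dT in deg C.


dT = Q_s * 1e12 / (Vr * rhoc)
dT = 1725.3 * 1e12 / (3.1138e+09 * 2233.6)
dT = 248.0667 K
Convert (temperature difference, 1 K = 1 deg C): 248.0667 K = 248.0667 deg C
dT = 248.07 deg C


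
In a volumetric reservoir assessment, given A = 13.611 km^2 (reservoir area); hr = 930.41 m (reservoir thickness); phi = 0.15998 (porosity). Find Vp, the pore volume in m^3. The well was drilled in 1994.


Vp = A * 1e6 * hr * phi
Vp = 13.611 * 1e6 * 930.41 * 0.15998
Vp = 2.0260e+09 m^3


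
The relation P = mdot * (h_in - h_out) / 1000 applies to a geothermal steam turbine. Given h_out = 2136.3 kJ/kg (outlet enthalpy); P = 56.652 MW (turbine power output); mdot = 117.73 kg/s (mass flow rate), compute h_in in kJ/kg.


h_in = h_out + P * 1000 / mdot
h_in = 2136.3 + 56.652 * 1000 / 117.73
h_in = 2617.5 kJ/kg


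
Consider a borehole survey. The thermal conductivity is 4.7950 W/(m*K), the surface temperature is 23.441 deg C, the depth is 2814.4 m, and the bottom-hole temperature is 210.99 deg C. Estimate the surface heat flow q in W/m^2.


Step 1: grad = (T_d - T_surf)/d * 1000 = (210.99 - 23.441)/2814.4 * 1000 = 66.63907 deg C/km
Step 2: q = k * grad / 1000 = 4.795 * 66.63907 / 1000 = 0.31953 W/m^2
q = 0.31953 W/m^2


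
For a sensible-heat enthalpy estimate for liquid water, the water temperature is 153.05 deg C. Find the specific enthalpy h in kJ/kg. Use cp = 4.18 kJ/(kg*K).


h = cp * T
h = 4.18 * 153.05
h = 639.75 kJ/kg


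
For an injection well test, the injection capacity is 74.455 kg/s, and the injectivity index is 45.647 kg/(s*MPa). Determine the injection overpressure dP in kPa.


dP = mdot * 1000 / II
dP = 74.455 * 1000 / 45.647
dP = 1631.1 kPa


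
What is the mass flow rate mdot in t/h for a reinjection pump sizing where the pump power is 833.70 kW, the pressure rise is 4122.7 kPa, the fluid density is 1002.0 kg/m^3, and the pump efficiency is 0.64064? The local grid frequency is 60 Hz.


mdot = P_pump * rho * eta / dP
mdot = 833.70 * 1002.0 * 0.64064 / 4122.7
mdot = 129.8105 kg/s
Convert: 129.8105 kg/s * 3.6 = 467.32 t/h
mdot = 467.32 t/h


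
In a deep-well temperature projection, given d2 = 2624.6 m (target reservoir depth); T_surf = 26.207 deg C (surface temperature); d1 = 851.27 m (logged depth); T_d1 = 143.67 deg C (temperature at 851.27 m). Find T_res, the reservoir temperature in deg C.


Step 1: grad = (T_d1 - T_surf)/d1 * 1000 = (143.67 - 26.207)/851.27 * 1000 = 137.9856 deg C/km
Step 2: T_res = T_surf + grad*d2/1000 = 26.207 + 137.9856*2624.6/1000 = 388.36 deg C
T_res = 388.36 deg C


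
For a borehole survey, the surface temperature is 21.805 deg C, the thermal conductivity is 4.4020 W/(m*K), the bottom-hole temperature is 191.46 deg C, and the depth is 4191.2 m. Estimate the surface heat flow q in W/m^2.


Step 1: grad = (T_d - T_surf)/d * 1000 = (191.46 - 21.805)/4191.2 * 1000 = 40.47886 deg C/km
Step 2: q = k * grad / 1000 = 4.402 * 40.47886 / 1000 = 0.17819 W/m^2
q = 0.17819 W/m^2


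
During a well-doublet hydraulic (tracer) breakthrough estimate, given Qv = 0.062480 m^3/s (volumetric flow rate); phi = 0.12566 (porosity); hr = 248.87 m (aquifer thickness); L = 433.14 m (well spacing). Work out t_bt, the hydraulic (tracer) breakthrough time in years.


t_bt = pi * hr * phi * L^2 / (3 * Qv) / (365.25*86400)
t_bt = pi * 248.87 * 0.12566 * 433.14^2 / (3 * 0.062480) / (365.25*86400)
t_bt = 3.1161 years


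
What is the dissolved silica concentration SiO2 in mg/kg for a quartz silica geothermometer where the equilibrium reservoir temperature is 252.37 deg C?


SiO2 = 10^(5.19 - 1309/(T_eq + 273.15))
SiO2 = 10^(5.19 - 1309/(252.37 + 273.15))
SiO2 = 500.19 mg/kg


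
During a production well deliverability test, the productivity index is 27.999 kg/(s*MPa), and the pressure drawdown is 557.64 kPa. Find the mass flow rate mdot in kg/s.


mdot = PI * dP / 1000
mdot = 27.999 * 557.64 / 1000
mdot = 15.613 kg/s


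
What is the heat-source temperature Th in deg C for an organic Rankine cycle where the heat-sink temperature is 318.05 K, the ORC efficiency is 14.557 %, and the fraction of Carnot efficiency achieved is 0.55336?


Th = Tc / (1 - (eta_orc/100)/f)
Th = 318.05 / (1 - (14.557/100)/0.55336)
Th = 431.5852 K
Convert to deg C: 431.5852 - 273.15 = 158.44 deg C
Th = 158.44 deg C


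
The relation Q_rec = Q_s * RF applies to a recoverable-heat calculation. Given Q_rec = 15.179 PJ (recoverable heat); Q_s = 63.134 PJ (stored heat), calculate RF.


RF = Q_rec / Q_s
RF = 15.179 / 63.134
RF = 0.24043


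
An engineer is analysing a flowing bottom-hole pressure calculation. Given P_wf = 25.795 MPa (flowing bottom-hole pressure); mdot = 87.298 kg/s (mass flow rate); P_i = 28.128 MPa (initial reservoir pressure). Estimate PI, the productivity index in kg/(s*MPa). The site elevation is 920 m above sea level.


PI = mdot / (P_i - P_wf)
PI = 87.298 / (28.128 - 25.795)
PI = 37.419 kg/(s*MPa)


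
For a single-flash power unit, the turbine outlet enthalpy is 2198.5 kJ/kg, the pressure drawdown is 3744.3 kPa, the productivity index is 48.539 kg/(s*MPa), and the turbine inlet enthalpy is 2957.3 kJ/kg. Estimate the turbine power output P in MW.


Step 1: mdot = PI * dP / 1000 = 48.539 * 3744.3 / 1000 = 181.7446 kg/s
Step 2: P = mdot*(h_in - h_out)/1000 = 181.7446*(2957.3 - 2198.5)/1000 = 137.91 MW
P = 137.91 MW


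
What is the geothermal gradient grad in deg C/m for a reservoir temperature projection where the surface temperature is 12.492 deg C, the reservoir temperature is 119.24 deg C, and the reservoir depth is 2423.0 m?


grad = (T_res - T_surf) / d * 1000
grad = (119.24 - 12.492) / 2423.0 * 1000
grad = 44.05613 deg C/km
Convert: 44.05613 deg C/km * 0.001 = 0.044056 deg C/m
grad = 0.044056 deg C/m


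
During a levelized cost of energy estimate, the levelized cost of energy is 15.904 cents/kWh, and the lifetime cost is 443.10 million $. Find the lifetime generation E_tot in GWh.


E_tot = C_tot / LCOE * 100
E_tot = 443.10 / 15.904 * 100
E_tot = 2786.1 GWh


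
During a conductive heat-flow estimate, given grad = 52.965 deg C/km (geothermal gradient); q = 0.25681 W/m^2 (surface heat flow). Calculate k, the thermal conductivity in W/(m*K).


k = q * 1000 / grad
k = 0.25681 * 1000 / 52.965
k = 4.8487 W/(m*K)


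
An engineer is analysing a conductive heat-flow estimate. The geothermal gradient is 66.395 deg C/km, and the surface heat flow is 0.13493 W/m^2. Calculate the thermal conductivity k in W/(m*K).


k = q * 1000 / grad
k = 0.13493 * 1000 / 66.395
k = 2.0322 W/(m*K)


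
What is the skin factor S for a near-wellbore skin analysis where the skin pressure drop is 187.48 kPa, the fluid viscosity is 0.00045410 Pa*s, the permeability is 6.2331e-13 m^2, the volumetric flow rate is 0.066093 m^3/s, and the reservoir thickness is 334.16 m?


S = dP_s * 1000 * 2*pi*k*hr / (q*mu)
S = 187.48 * 1000 * 2*pi*6.2331e-13*334.16 / (0.066093*0.00045410)
S = 8.1750


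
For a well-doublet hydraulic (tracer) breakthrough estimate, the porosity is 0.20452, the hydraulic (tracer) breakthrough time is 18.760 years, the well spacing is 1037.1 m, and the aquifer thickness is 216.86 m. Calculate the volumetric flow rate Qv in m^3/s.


Qv = pi*hr*phi*L^2 / (3*t_bt*365.25*86400)
Qv = pi*216.86*0.20452*1037.1^2 / (3*18.760*365.25*86400)
Qv = 0.084382 m^3/s


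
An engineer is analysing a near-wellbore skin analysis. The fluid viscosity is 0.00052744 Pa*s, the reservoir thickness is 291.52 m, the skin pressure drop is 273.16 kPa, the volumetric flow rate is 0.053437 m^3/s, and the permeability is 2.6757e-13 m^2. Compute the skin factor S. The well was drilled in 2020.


S = dP_s * 1000 * 2*pi*k*hr / (q*mu)
S = 273.16 * 1000 * 2*pi*2.6757e-13*291.52 / (0.053437*0.00052744)
S = 4.7499


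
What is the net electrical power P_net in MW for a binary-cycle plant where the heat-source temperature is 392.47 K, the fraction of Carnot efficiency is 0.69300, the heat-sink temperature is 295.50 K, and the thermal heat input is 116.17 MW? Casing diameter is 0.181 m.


Step 1: eta = (1 - Tc/Th)*f = (1 - 295.5/392.47)*0.693 = 0.1712238
Step 2: P_net = eta * Q_in = 0.1712238 * 116.17 = 19.891 MW
P_net = 19.891 MW
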